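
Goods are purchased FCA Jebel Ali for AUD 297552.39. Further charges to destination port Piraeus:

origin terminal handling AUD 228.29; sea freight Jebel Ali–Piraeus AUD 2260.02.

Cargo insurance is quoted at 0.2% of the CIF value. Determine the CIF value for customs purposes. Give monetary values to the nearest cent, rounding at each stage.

Let C be the CIF value. C = FCA price + pre-shipment costs + freight + 0.2% × C
C − 0.2% × C = 297552.39 + 228.29 + 2260.02
0.998 × C = 300040.70
C = 300040.70 / 0.998 = 300641.98
Insurance premium = 0.2% × 300641.98 = 601.28

CIF value: AUD 300641.98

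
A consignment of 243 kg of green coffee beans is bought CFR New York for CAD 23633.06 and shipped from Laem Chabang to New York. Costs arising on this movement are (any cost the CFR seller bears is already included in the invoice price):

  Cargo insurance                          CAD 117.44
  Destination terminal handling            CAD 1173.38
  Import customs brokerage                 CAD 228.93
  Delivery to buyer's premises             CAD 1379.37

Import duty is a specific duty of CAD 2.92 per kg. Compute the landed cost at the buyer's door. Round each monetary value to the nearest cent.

CFR: the seller pays costs through ocean freight to the destination port, but not insurance.
CIF value = CFR price + insurance = 23633.06 + 117.44 = 23750.50
Import duty = 243 × 2.92 = 709.56
Buyer bears: insurance 117.44 + destination terminal 1173.38 + brokerage 228.93 + delivery 1379.37 + duty 709.56 = 3608.68
Landed cost = invoice 23633.06 + 3608.68 = 27241.74

Total landed cost: CAD 27241.74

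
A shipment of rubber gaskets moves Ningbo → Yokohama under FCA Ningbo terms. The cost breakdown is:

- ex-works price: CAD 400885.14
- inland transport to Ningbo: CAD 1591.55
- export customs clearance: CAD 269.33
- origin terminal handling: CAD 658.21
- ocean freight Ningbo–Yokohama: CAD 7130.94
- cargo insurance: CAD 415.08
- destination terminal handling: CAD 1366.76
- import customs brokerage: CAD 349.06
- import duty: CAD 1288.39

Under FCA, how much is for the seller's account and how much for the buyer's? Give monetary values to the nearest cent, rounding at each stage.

Seller: CAD 402746.02; buyer: CAD 11208.44

FCA: the seller delivers export-cleared goods to the carrier; the buyer bears costs from that point.
Seller's account: goods 400885.14 + inland to port 1591.55 + export clearance 269.33 = 402746.02
Buyer's account: origin terminal 658.21 + freight 7130.94 + insurance 415.08 + destination terminal 1366.76 + brokerage 349.06 + duty 1288.39 = 11208.44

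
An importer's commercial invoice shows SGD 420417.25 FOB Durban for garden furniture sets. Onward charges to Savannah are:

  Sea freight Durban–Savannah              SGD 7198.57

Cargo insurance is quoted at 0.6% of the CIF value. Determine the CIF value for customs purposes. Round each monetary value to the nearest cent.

Let C be the CIF value. C = FOB price + freight + 0.6% × C
C − 0.6% × C = 420417.25 + 7198.57
0.994 × C = 427615.82
C = 427615.82 / 0.994 = 430197.00
Insurance premium = 0.6% × 430197.00 = 2581.18

CIF value: SGD 430197.00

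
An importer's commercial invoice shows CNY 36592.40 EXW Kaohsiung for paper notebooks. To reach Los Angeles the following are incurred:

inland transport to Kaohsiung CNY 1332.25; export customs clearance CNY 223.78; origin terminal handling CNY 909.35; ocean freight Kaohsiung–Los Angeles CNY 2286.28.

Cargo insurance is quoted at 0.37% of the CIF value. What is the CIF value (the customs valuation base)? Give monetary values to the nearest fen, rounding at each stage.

Let C be the CIF value. C = EXW price + pre-shipment costs + freight + 0.37% × C
C − 0.37% × C = 36592.40 + 1332.25 + 223.78 + 909.35 + 2286.28
0.9963 × C = 41344.06
C = 41344.06 / 0.9963 = 41497.60
Insurance premium = 0.37% × 41497.60 = 153.54

CIF value: CNY 41497.60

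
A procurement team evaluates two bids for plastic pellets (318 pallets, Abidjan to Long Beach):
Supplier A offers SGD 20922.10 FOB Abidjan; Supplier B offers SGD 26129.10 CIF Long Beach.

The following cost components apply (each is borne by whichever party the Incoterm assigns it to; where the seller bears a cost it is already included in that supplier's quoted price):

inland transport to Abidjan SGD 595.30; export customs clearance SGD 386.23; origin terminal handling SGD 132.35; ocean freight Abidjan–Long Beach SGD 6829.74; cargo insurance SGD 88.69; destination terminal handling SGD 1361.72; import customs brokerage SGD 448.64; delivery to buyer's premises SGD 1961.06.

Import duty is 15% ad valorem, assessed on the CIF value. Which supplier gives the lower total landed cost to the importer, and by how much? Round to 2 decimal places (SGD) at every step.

Supplier B is cheaper by SGD 1968.14

Supplier A (FOB):
CIF value = FOB price + freight + insurance = 20922.10 + 6829.74 + 88.69 = 27840.53
Import duty = 27840.53 × 15% = 4176.08
Buyer bears (A): 6829.74 + 88.69 + 1361.72 + 448.64 + 1961.06 = 10689.85
Landed cost (A) = invoice 20922.10 + 10689.85 + duty 4176.08 = 35788.03
Supplier B (CIF):
The CIF price already equals the CIF value: 26129.10
Import duty = 26129.10 × 15% = 3919.37
Buyer bears (B): 1361.72 + 448.64 + 1961.06 = 3771.42
Landed cost (B) = invoice 26129.10 + 3771.42 + duty 3919.37 = 33819.89
Difference = |35788.03 − 33819.89| = 1968.14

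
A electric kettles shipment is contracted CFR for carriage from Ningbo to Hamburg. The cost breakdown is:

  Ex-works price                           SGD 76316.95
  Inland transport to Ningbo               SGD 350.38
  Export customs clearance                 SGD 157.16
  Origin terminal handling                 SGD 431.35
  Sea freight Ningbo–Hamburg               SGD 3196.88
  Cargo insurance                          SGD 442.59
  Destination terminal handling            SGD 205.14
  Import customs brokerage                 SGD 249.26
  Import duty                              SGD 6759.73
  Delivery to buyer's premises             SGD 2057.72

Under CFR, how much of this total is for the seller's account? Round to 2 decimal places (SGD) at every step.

Seller's account: SGD 80452.72

CFR: the seller pays costs through ocean freight to the destination port, but not insurance.
Seller's account: goods 76316.95 + inland to port 350.38 + export clearance 157.16 + origin terminal 431.35 + freight 3196.88 = 80452.72
Buyer's account: insurance 442.59 + destination terminal 205.14 + brokerage 249.26 + duty 6759.73 + delivery 2057.72 = 9714.44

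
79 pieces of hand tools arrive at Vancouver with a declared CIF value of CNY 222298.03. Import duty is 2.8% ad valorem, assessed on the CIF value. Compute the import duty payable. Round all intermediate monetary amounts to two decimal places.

Import duty = 222298.03 × 2.8% = 6224.34

Import duty: CNY 6224.34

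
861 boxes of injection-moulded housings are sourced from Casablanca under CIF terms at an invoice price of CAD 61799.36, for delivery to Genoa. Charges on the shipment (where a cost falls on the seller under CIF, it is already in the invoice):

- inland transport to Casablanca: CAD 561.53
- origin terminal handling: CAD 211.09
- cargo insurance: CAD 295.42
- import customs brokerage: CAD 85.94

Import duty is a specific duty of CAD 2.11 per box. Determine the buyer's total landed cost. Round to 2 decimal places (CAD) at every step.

CIF: the seller pays costs through ocean freight and marine insurance to the destination port.
Already in the invoice (seller's account under CIF): inland to port, origin terminal, insurance — exclude.
The CIF price already equals the CIF value: 61799.36
Import duty = 861 × 2.11 = 1816.71
Buyer bears: brokerage 85.94 + duty 1816.71 = 1902.65
Landed cost = invoice 61799.36 + 1902.65 = 63702.01

Total landed cost: CAD 63702.01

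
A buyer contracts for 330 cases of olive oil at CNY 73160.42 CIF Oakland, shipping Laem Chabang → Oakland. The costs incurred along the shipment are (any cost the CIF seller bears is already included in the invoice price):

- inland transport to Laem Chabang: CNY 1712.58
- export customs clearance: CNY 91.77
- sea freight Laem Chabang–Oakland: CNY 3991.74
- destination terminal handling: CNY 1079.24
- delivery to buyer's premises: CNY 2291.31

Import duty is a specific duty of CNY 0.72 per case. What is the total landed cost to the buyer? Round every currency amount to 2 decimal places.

Total landed cost: CNY 76768.57

CIF: the seller pays costs through ocean freight and marine insurance to the destination port.
Already in the invoice (seller's account under CIF): inland to port, export clearance, freight — exclude.
The CIF price already equals the CIF value: 73160.42
Import duty = 330 × 0.72 = 237.60
Buyer bears: destination terminal 1079.24 + delivery 2291.31 + duty 237.60 = 3608.15
Landed cost = invoice 73160.42 + 3608.15 = 76768.57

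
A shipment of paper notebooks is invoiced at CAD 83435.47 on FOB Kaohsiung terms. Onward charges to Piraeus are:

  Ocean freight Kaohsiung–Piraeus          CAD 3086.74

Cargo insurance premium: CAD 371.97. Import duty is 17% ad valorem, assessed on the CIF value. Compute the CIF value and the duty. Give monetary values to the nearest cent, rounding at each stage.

CIF = FOB price + freight + insurance
CIF = 83435.47 + 3086.74 + 371.97 = 86894.18
Import duty = 86894.18 × 17% = 14772.01

CIF value: CAD 86894.18; import duty: CAD 14772.01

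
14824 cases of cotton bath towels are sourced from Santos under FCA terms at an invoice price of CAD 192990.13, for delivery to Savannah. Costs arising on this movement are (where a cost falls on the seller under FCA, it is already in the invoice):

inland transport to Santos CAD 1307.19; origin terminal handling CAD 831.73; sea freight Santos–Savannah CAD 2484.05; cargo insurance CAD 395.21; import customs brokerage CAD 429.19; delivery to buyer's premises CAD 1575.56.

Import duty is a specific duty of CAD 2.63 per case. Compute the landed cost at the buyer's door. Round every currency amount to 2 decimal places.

FCA: the seller delivers export-cleared goods to the carrier; the buyer bears costs from that point.
Already in the invoice (seller's account under FCA): inland to port — exclude.
CIF value = FCA price + origin terminal + freight + insurance = 192990.13 + 831.73 + 2484.05 + 395.21 = 196701.12
Import duty = 14824 × 2.63 = 38987.12
Buyer bears: origin terminal 831.73 + freight 2484.05 + insurance 395.21 + brokerage 429.19 + delivery 1575.56 + duty 38987.12 = 44702.86
Landed cost = invoice 192990.13 + 44702.86 = 237692.99

Total landed cost: CAD 237692.99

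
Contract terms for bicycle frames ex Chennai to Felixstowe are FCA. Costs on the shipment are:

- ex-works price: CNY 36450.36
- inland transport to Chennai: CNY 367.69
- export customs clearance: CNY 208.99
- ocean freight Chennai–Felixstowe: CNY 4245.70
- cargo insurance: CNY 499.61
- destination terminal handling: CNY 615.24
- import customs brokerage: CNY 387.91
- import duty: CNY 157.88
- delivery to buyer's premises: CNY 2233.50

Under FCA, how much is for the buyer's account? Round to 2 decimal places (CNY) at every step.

FCA: the seller delivers export-cleared goods to the carrier; the buyer bears costs from that point.
Seller's account: goods 36450.36 + inland to port 367.69 + export clearance 208.99 = 37027.04
Buyer's account: freight 4245.70 + insurance 499.61 + destination terminal 615.24 + brokerage 387.91 + duty 157.88 + delivery 2233.50 = 8139.84

Buyer's account: CNY 8139.84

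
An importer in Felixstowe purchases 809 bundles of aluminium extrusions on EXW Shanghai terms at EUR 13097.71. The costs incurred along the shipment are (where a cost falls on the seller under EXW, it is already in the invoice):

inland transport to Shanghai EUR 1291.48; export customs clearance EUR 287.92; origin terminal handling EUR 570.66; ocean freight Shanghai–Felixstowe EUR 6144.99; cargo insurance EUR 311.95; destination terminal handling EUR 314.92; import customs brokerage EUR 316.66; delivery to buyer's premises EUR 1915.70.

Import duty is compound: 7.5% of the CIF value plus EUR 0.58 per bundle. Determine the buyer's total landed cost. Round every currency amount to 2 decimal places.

EXW: the seller makes goods available at their premises; the buyer bears all onward costs.
CIF value = EXW price + inland to port + export clearance + origin terminal + freight + insurance = 13097.71 + 1291.48 + 287.92 + 570.66 + 6144.99 + 311.95 = 21704.71
Ad valorem component: 21704.71 × 7.5% = 1627.85
Specific component: 809 × 0.58 = 469.22
Import duty = 1627.85 + 469.22 = 2097.07
Buyer bears: inland to port 1291.48 + export clearance 287.92 + origin terminal 570.66 + freight 6144.99 + insurance 311.95 + destination terminal 314.92 + brokerage 316.66 + delivery 1915.70 + duty 2097.07 = 13251.35
Landed cost = invoice 13097.71 + 13251.35 = 26349.06

Total landed cost: EUR 26349.06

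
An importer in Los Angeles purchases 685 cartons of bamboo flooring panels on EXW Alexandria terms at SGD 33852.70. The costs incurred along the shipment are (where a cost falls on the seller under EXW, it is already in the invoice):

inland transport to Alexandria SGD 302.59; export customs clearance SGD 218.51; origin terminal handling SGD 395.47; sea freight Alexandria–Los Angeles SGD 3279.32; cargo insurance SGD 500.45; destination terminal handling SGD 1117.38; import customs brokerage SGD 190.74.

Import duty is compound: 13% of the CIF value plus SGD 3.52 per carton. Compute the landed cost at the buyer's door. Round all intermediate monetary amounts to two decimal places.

EXW: the seller makes goods available at their premises; the buyer bears all onward costs.
CIF value = EXW price + inland to port + export clearance + origin terminal + freight + insurance = 33852.70 + 302.59 + 218.51 + 395.47 + 3279.32 + 500.45 = 38549.04
Ad valorem component: 38549.04 × 13% = 5011.38
Specific component: 685 × 3.52 = 2411.20
Import duty = 5011.38 + 2411.20 = 7422.58
Buyer bears: inland to port 302.59 + export clearance 218.51 + origin terminal 395.47 + freight 3279.32 + insurance 500.45 + destination terminal 1117.38 + brokerage 190.74 + duty 7422.58 = 13427.04
Landed cost = invoice 33852.70 + 13427.04 = 47279.74

Total landed cost: SGD 47279.74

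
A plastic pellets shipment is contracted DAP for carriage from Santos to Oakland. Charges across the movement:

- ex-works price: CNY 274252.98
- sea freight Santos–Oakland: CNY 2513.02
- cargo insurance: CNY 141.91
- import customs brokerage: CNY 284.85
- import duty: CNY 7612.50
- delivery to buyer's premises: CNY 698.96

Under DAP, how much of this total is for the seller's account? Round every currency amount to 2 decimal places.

Seller's account: CNY 277606.87

DAP: the seller bears all costs to the named destination except import duty and clearance.
Seller's account: goods 274252.98 + freight 2513.02 + insurance 141.91 + delivery 698.96 = 277606.87
Buyer's account: brokerage 284.85 + duty 7612.50 = 7897.35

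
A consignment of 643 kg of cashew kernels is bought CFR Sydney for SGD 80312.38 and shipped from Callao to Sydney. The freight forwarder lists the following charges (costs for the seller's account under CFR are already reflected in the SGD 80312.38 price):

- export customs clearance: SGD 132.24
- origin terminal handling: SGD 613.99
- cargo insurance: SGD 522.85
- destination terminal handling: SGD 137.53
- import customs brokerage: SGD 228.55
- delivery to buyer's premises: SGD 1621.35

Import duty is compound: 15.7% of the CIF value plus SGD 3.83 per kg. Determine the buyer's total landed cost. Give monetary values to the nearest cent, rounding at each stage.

Total landed cost: SGD 97976.48

CFR: the seller pays costs through ocean freight to the destination port, but not insurance.
Already in the invoice (seller's account under CFR): export clearance, origin terminal — exclude.
CIF value = CFR price + insurance = 80312.38 + 522.85 = 80835.23
Ad valorem component: 80835.23 × 15.7% = 12691.13
Specific component: 643 × 3.83 = 2462.69
Import duty = 12691.13 + 2462.69 = 15153.82
Buyer bears: insurance 522.85 + destination terminal 137.53 + brokerage 228.55 + delivery 1621.35 + duty 15153.82 = 17664.10
Landed cost = invoice 80312.38 + 17664.10 = 97976.48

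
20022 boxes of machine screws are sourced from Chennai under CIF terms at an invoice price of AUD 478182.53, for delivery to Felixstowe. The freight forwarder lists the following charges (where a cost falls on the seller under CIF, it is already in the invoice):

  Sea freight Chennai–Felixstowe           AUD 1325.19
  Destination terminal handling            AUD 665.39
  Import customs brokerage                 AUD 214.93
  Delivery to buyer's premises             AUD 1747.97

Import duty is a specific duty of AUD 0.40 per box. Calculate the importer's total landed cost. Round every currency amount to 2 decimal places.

Total landed cost: AUD 488819.62

CIF: the seller pays costs through ocean freight and marine insurance to the destination port.
Already in the invoice (seller's account under CIF): freight — exclude.
The CIF price already equals the CIF value: 478182.53
Import duty = 20022 × 0.40 = 8008.80
Buyer bears: destination terminal 665.39 + brokerage 214.93 + delivery 1747.97 + duty 8008.80 = 10637.09
Landed cost = invoice 478182.53 + 10637.09 = 488819.62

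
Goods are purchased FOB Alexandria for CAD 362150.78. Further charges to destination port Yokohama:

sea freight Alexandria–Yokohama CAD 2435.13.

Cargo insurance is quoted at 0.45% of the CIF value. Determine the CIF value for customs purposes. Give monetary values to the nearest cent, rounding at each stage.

Let C be the CIF value. C = FOB price + freight + 0.45% × C
C − 0.45% × C = 362150.78 + 2435.13
0.9955 × C = 364585.91
C = 364585.91 / 0.9955 = 366233.96
Insurance premium = 0.45% × 366233.96 = 1648.05

CIF value: CAD 366233.96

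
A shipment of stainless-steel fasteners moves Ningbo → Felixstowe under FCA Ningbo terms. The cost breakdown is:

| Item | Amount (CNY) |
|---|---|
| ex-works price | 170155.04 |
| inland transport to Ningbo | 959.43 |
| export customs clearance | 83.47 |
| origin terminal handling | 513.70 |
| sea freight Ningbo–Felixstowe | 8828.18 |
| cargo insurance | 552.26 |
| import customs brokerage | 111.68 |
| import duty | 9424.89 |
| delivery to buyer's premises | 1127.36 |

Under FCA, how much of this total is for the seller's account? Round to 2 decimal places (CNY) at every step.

FCA: the seller delivers export-cleared goods to the carrier; the buyer bears costs from that point.
Seller's account: goods 170155.04 + inland to port 959.43 + export clearance 83.47 = 171197.94
Buyer's account: origin terminal 513.70 + freight 8828.18 + insurance 552.26 + brokerage 111.68 + duty 9424.89 + delivery 1127.36 = 20558.07

Seller's account: CNY 171197.94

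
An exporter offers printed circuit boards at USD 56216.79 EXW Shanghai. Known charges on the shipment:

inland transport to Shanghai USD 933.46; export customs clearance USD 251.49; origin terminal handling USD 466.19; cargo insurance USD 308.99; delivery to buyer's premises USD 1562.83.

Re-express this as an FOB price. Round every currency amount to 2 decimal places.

Not relevant to the conversion: delivery, insurance — on the buyer under both terms; not part of either seller's price.
From EXW to FOB, the seller additionally bears: inland to port, export clearance, origin terminal.
FOB price = 56216.79 + 933.46 + 251.49 + 466.19 = 57867.93

FOB price: USD 57867.93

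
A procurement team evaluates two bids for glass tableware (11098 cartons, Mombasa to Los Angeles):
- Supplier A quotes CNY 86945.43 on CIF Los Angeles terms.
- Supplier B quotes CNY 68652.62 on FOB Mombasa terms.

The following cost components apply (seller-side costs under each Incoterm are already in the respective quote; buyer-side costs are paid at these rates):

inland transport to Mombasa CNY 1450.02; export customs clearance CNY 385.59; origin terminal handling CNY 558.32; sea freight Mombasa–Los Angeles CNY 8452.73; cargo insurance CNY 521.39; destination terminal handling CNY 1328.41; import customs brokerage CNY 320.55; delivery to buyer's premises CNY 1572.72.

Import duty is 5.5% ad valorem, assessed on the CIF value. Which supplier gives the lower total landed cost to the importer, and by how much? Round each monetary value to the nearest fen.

Supplier B is cheaper by CNY 9831.22

Supplier A (CIF):
The CIF price already equals the CIF value: 86945.43
Import duty = 86945.43 × 5.5% = 4782.00
Buyer bears (A): 1328.41 + 320.55 + 1572.72 = 3221.68
Landed cost (A) = invoice 86945.43 + 3221.68 + duty 4782.00 = 94949.11
Supplier B (FOB):
CIF value = FOB price + freight + insurance = 68652.62 + 8452.73 + 521.39 = 77626.74
Import duty = 77626.74 × 5.5% = 4269.47
Buyer bears (B): 8452.73 + 521.39 + 1328.41 + 320.55 + 1572.72 = 12195.80
Landed cost (B) = invoice 68652.62 + 12195.80 + duty 4269.47 = 85117.89
Difference = |94949.11 − 85117.89| = 9831.22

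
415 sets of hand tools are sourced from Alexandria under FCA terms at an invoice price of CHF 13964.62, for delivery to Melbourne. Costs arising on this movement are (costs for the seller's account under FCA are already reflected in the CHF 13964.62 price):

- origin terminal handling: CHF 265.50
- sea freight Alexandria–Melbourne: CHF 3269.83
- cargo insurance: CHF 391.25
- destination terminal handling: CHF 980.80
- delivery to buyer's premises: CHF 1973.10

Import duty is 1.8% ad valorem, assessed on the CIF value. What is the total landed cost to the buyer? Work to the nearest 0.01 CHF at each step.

FCA: the seller delivers export-cleared goods to the carrier; the buyer bears costs from that point.
CIF value = FCA price + origin terminal + freight + insurance = 13964.62 + 265.50 + 3269.83 + 391.25 = 17891.20
Import duty = 17891.20 × 1.8% = 322.04
Buyer bears: origin terminal 265.50 + freight 3269.83 + insurance 391.25 + destination terminal 980.80 + delivery 1973.10 + duty 322.04 = 7202.52
Landed cost = invoice 13964.62 + 7202.52 = 21167.14

Total landed cost: CHF 21167.14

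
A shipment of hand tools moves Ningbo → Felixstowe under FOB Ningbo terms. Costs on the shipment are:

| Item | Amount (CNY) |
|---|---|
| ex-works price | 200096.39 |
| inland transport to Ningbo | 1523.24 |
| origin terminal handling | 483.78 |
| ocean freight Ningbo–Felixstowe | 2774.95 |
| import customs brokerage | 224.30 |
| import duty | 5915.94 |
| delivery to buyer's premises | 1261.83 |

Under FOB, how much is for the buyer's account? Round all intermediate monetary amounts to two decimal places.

FOB: the seller bears costs until goods are on board at the origin port; the buyer bears freight, insurance and all costs thereafter.
Seller's account: goods 200096.39 + inland to port 1523.24 + origin terminal 483.78 = 202103.41
Buyer's account: freight 2774.95 + brokerage 224.30 + duty 5915.94 + delivery 1261.83 = 10177.02

Buyer's account: CNY 10177.02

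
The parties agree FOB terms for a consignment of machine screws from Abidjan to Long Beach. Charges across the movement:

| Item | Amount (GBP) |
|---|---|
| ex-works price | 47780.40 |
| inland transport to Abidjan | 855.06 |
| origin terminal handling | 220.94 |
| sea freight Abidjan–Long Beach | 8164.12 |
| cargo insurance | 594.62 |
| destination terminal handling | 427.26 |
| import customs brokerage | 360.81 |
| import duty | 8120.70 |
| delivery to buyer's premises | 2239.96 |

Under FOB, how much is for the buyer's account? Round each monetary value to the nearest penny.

Buyer's account: GBP 19907.47

FOB: the seller bears costs until goods are on board at the origin port; the buyer bears freight, insurance and all costs thereafter.
Seller's account: goods 47780.40 + inland to port 855.06 + origin terminal 220.94 = 48856.40
Buyer's account: freight 8164.12 + insurance 594.62 + destination terminal 427.26 + brokerage 360.81 + duty 8120.70 + delivery 2239.96 = 19907.47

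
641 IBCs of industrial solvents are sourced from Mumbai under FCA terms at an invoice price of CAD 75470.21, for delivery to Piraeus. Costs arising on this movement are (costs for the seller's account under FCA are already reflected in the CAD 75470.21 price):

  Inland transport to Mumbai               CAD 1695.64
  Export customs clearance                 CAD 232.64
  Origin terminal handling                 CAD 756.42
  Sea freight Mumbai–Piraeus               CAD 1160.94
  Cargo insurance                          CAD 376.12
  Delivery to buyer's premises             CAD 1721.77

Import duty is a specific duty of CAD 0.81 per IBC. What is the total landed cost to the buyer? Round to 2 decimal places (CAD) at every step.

Total landed cost: CAD 80004.67

FCA: the seller delivers export-cleared goods to the carrier; the buyer bears costs from that point.
Already in the invoice (seller's account under FCA): inland to port, export clearance — exclude.
CIF value = FCA price + origin terminal + freight + insurance = 75470.21 + 756.42 + 1160.94 + 376.12 = 77763.69
Import duty = 641 × 0.81 = 519.21
Buyer bears: origin terminal 756.42 + freight 1160.94 + insurance 376.12 + delivery 1721.77 + duty 519.21 = 4534.46
Landed cost = invoice 75470.21 + 4534.46 = 80004.67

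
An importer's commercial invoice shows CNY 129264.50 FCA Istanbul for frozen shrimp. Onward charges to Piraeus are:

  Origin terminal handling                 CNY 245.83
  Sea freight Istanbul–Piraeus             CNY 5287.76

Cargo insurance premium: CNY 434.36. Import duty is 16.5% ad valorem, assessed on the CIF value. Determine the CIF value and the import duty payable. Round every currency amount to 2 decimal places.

CIF value: CNY 135232.45; import duty: CNY 22313.35

CIF = FCA price + pre-shipment costs + freight + insurance
CIF = 129264.50 + 245.83 + 5287.76 + 434.36 = 135232.45
Import duty = 135232.45 × 16.5% = 22313.35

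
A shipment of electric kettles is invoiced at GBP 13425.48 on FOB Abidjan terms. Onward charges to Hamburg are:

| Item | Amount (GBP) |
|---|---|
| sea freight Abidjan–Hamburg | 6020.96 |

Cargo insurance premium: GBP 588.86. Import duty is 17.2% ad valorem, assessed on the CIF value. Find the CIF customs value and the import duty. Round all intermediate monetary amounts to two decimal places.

CIF value: GBP 20035.30; import duty: GBP 3446.07

CIF = FOB price + freight + insurance
CIF = 13425.48 + 6020.96 + 588.86 = 20035.30
Import duty = 20035.30 × 17.2% = 3446.07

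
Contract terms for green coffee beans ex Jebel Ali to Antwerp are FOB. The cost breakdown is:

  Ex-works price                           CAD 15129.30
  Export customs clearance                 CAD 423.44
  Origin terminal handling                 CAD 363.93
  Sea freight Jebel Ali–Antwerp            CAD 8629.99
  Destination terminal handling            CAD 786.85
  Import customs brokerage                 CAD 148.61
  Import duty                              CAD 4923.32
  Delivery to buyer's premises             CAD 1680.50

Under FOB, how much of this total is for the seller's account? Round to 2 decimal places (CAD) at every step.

FOB: the seller bears costs until goods are on board at the origin port; the buyer bears freight, insurance and all costs thereafter.
Seller's account: goods 15129.30 + export clearance 423.44 + origin terminal 363.93 = 15916.67
Buyer's account: freight 8629.99 + destination terminal 786.85 + brokerage 148.61 + duty 4923.32 + delivery 1680.50 = 16169.27

Seller's account: CAD 15916.67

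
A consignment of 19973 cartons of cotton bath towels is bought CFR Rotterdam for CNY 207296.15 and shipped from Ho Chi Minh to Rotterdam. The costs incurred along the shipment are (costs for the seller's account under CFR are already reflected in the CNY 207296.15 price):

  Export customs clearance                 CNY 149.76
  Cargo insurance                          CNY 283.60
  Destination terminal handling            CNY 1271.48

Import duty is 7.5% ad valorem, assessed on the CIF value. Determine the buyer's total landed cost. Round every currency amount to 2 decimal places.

Total landed cost: CNY 224419.71

CFR: the seller pays costs through ocean freight to the destination port, but not insurance.
Already in the invoice (seller's account under CFR): export clearance — exclude.
CIF value = CFR price + insurance = 207296.15 + 283.60 = 207579.75
Import duty = 207579.75 × 7.5% = 15568.48
Buyer bears: insurance 283.60 + destination terminal 1271.48 + duty 15568.48 = 17123.56
Landed cost = invoice 207296.15 + 17123.56 = 224419.71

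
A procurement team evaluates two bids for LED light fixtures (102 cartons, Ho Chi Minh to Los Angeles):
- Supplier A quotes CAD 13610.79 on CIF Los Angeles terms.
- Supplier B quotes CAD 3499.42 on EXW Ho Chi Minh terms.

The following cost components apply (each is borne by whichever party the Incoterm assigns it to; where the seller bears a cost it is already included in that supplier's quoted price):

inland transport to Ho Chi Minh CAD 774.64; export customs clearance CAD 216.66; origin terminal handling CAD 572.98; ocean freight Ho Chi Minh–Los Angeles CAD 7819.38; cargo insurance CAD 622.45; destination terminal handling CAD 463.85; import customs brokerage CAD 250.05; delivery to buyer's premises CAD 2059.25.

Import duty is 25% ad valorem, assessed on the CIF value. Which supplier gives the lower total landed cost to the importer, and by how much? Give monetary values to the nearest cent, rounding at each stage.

Supplier B is cheaper by CAD 131.58

Supplier A (CIF):
The CIF price already equals the CIF value: 13610.79
Import duty = 13610.79 × 25% = 3402.70
Buyer bears (A): 463.85 + 250.05 + 2059.25 = 2773.15
Landed cost (A) = invoice 13610.79 + 2773.15 + duty 3402.70 = 19786.64
Supplier B (EXW):
CIF value = EXW price + inland to port + export clearance + origin terminal + freight + insurance = 3499.42 + 774.64 + 216.66 + 572.98 + 7819.38 + 622.45 = 13505.53
Import duty = 13505.53 × 25% = 3376.38
Buyer bears (B): 774.64 + 216.66 + 572.98 + 7819.38 + 622.45 + 463.85 + 250.05 + 2059.25 = 12779.26
Landed cost (B) = invoice 3499.42 + 12779.26 + duty 3376.38 = 19655.06
Difference = |19786.64 − 19655.06| = 131.58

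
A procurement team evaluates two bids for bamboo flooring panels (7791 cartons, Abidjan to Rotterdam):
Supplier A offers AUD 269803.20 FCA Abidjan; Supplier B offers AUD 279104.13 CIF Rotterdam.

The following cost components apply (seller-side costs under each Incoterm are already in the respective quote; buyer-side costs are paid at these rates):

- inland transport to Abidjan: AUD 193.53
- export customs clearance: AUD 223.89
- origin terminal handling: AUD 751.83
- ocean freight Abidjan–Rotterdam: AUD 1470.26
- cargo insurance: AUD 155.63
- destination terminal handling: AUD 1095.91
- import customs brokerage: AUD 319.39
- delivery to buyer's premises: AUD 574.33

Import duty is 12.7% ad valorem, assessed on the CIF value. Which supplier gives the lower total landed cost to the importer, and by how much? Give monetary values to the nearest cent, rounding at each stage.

Supplier A is cheaper by AUD 7802.45

Supplier A (FCA):
CIF value = FCA price + origin terminal + freight + insurance = 269803.20 + 751.83 + 1470.26 + 155.63 = 272180.92
Import duty = 272180.92 × 12.7% = 34566.98
Buyer bears (A): 751.83 + 1470.26 + 155.63 + 1095.91 + 319.39 + 574.33 = 4367.35
Landed cost (A) = invoice 269803.20 + 4367.35 + duty 34566.98 = 308737.53
Supplier B (CIF):
The CIF price already equals the CIF value: 279104.13
Import duty = 279104.13 × 12.7% = 35446.22
Buyer bears (B): 1095.91 + 319.39 + 574.33 = 1989.63
Landed cost (B) = invoice 279104.13 + 1989.63 + duty 35446.22 = 316539.98
Difference = |308737.53 − 316539.98| = 7802.45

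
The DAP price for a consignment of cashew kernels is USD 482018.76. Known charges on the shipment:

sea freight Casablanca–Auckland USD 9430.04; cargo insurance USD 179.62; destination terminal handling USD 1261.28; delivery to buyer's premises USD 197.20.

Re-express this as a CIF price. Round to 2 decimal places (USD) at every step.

CIF price: USD 480560.28

Not relevant to the conversion: insurance, freight — on the seller under both DAP and CIF; already in the DAP price and stays in the CIF price.
From DAP to CIF, the seller no longer bears: destination terminal, delivery.
CIF price = 482018.76 − 1261.28 − 197.20 = 480560.28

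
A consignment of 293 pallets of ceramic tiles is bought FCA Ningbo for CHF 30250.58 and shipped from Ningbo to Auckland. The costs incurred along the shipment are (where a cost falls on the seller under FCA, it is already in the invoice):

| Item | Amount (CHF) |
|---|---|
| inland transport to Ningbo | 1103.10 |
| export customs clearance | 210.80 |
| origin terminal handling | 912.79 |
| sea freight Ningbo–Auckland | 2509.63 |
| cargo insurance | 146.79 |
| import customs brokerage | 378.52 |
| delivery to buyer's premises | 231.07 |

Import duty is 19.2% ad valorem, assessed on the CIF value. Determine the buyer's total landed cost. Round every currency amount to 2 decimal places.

Total landed cost: CHF 40922.78

FCA: the seller delivers export-cleared goods to the carrier; the buyer bears costs from that point.
Already in the invoice (seller's account under FCA): inland to port, export clearance — exclude.
CIF value = FCA price + origin terminal + freight + insurance = 30250.58 + 912.79 + 2509.63 + 146.79 = 33819.79
Import duty = 33819.79 × 19.2% = 6493.40
Buyer bears: origin terminal 912.79 + freight 2509.63 + insurance 146.79 + brokerage 378.52 + delivery 231.07 + duty 6493.40 = 10672.20
Landed cost = invoice 30250.58 + 10672.20 = 40922.78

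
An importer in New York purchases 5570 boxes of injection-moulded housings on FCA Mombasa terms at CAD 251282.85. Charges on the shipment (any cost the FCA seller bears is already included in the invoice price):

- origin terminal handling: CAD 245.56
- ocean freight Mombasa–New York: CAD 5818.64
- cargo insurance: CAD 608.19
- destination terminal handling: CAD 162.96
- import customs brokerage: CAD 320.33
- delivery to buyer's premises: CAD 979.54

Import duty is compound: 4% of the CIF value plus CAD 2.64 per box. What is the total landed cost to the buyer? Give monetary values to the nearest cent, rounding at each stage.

Total landed cost: CAD 284441.08

FCA: the seller delivers export-cleared goods to the carrier; the buyer bears costs from that point.
CIF value = FCA price + origin terminal + freight + insurance = 251282.85 + 245.56 + 5818.64 + 608.19 = 257955.24
Ad valorem component: 257955.24 × 4% = 10318.21
Specific component: 5570 × 2.64 = 14704.80
Import duty = 10318.21 + 14704.80 = 25023.01
Buyer bears: origin terminal 245.56 + freight 5818.64 + insurance 608.19 + destination terminal 162.96 + brokerage 320.33 + delivery 979.54 + duty 25023.01 = 33158.23
Landed cost = invoice 251282.85 + 33158.23 = 284441.08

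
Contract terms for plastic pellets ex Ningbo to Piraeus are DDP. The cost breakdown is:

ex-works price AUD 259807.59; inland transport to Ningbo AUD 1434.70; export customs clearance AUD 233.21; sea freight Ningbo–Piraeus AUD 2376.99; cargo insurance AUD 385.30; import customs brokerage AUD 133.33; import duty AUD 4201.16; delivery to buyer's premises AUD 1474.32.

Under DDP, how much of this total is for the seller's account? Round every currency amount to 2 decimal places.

Seller's account: AUD 270046.60

DDP: the seller bears all costs including import duty.
Seller's account: goods 259807.59 + inland to port 1434.70 + export clearance 233.21 + freight 2376.99 + insurance 385.30 + brokerage 133.33 + duty 4201.16 + delivery 1474.32 = 270046.60
Buyer's account: 0.00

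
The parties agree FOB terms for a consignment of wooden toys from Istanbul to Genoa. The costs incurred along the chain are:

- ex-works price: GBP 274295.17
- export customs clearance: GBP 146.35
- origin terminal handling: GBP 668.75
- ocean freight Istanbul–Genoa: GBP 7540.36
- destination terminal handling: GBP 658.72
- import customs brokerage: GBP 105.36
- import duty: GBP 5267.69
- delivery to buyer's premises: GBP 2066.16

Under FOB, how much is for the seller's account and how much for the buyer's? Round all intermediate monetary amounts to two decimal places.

FOB: the seller bears costs until goods are on board at the origin port; the buyer bears freight, insurance and all costs thereafter.
Seller's account: goods 274295.17 + export clearance 146.35 + origin terminal 668.75 = 275110.27
Buyer's account: freight 7540.36 + destination terminal 658.72 + brokerage 105.36 + duty 5267.69 + delivery 2066.16 = 15638.29

Seller: GBP 275110.27; buyer: GBP 15638.29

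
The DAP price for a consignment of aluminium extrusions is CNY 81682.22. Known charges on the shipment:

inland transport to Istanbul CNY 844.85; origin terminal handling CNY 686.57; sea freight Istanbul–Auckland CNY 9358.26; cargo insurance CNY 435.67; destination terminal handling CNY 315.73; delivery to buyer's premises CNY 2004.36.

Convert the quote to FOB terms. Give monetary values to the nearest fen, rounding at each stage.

FOB price: CNY 69568.20

Not relevant to the conversion: origin terminal, inland to port — on the seller under both DAP and FOB; already in the DAP price and stays in the FOB price.
From DAP to FOB, the seller no longer bears: freight, insurance, destination terminal, delivery.
FOB price = 81682.22 − 9358.26 − 435.67 − 315.73 − 2004.36 = 69568.20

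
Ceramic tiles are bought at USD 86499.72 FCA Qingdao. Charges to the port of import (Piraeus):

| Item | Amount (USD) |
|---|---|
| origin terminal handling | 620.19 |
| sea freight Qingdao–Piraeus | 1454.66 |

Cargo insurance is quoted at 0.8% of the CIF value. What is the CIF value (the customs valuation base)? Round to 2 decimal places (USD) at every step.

Let C be the CIF value. C = FCA price + pre-shipment costs + freight + 0.8% × C
C − 0.8% × C = 86499.72 + 620.19 + 1454.66
0.992 × C = 88574.57
C = 88574.57 / 0.992 = 89288.88
Insurance premium = 0.8% × 89288.88 = 714.31

CIF value: USD 89288.88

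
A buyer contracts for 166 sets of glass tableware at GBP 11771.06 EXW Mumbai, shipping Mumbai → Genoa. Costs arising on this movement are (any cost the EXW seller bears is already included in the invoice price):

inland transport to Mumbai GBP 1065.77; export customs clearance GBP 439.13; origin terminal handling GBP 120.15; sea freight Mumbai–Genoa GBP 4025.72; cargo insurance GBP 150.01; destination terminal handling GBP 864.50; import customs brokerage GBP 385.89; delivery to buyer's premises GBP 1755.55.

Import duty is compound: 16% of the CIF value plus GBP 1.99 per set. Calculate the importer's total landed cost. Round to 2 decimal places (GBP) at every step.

EXW: the seller makes goods available at their premises; the buyer bears all onward costs.
CIF value = EXW price + inland to port + export clearance + origin terminal + freight + insurance = 11771.06 + 1065.77 + 439.13 + 120.15 + 4025.72 + 150.01 = 17571.84
Ad valorem component: 17571.84 × 16% = 2811.49
Specific component: 166 × 1.99 = 330.34
Import duty = 2811.49 + 330.34 = 3141.83
Buyer bears: inland to port 1065.77 + export clearance 439.13 + origin terminal 120.15 + freight 4025.72 + insurance 150.01 + destination terminal 864.50 + brokerage 385.89 + delivery 1755.55 + duty 3141.83 = 11948.55
Landed cost = invoice 11771.06 + 11948.55 = 23719.61

Total landed cost: GBP 23719.61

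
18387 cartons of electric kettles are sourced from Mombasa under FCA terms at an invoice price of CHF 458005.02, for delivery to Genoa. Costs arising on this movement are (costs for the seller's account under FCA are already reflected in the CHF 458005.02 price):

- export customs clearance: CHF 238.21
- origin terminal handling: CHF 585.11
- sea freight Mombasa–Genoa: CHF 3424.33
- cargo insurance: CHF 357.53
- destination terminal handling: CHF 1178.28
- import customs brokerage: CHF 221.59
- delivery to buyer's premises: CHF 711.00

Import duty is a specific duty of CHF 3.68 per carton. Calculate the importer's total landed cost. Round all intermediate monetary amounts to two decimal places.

FCA: the seller delivers export-cleared goods to the carrier; the buyer bears costs from that point.
Already in the invoice (seller's account under FCA): export clearance — exclude.
CIF value = FCA price + origin terminal + freight + insurance = 458005.02 + 585.11 + 3424.33 + 357.53 = 462371.99
Import duty = 18387 × 3.68 = 67664.16
Buyer bears: origin terminal 585.11 + freight 3424.33 + insurance 357.53 + destination terminal 1178.28 + brokerage 221.59 + delivery 711.00 + duty 67664.16 = 74142.00
Landed cost = invoice 458005.02 + 74142.00 = 532147.02

Total landed cost: CHF 532147.02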